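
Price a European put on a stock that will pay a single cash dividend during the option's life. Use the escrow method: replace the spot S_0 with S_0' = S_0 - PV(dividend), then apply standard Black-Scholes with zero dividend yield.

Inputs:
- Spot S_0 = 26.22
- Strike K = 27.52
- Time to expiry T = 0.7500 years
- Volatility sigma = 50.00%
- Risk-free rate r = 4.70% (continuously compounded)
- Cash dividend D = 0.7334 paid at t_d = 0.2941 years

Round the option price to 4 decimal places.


PV(D) = D * exp(-r * t_d) = 0.7334 * 0.98627239 = 0.72333217
S_0' = S_0 - PV(D) = 26.2200 - 0.72333217 = 25.49666783
d1 = (ln(S_0'/K) + (r + sigma^2/2)*T) / (sigma*sqrt(T)) = 0.12155476
d2 = d1 - sigma*sqrt(T) = -0.31145794
exp(-rT) = 0.96536405
N(-d1) = 0.45162582; N(-d2) = 0.62227374
P = K * exp(-rT) * N(-d2) - S_0' * N(-d1) = 27.5200 * 0.96536405 * 0.62227374 - 25.49666783 * 0.45162582 = 5.0169

Answer: Price = 5.0169


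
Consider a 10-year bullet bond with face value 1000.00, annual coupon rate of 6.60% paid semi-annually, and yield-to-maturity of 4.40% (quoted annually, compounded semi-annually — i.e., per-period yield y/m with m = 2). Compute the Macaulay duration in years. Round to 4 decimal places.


Answer: Macaulay duration = 7.7005 years

Derivation:
Coupon per period c = face * coupon_rate / m = 33.000000
Periods per year m = 2; per-period yield y/m = 0.022000
Number of cashflows N = 20
Cashflows (t years, CF_t, discount factor 1/(1+y/m)^(m*t), PV):
  t = 0.5000: CF_t = 33.000000, DF = 0.978474, PV = 32.289628
  t = 1.0000: CF_t = 33.000000, DF = 0.957411, PV = 31.594548
  t = 1.5000: CF_t = 33.000000, DF = 0.936801, PV = 30.914431
  t = 2.0000: CF_t = 33.000000, DF = 0.916635, PV = 30.248954
  t = 2.5000: CF_t = 33.000000, DF = 0.896903, PV = 29.597802
  t = 3.0000: CF_t = 33.000000, DF = 0.877596, PV = 28.960667
  t = 3.5000: CF_t = 33.000000, DF = 0.858704, PV = 28.337248
  t = 4.0000: CF_t = 33.000000, DF = 0.840220, PV = 27.727248
  t = 4.5000: CF_t = 33.000000, DF = 0.822133, PV = 27.130380
  t = 5.0000: CF_t = 33.000000, DF = 0.804435, PV = 26.546360
  t = 5.5000: CF_t = 33.000000, DF = 0.787119, PV = 25.974912
  t = 6.0000: CF_t = 33.000000, DF = 0.770175, PV = 25.415765
  t = 6.5000: CF_t = 33.000000, DF = 0.753596, PV = 24.868655
  t = 7.0000: CF_t = 33.000000, DF = 0.737373, PV = 24.333322
  t = 7.5000: CF_t = 33.000000, DF = 0.721500, PV = 23.809512
  t = 8.0000: CF_t = 33.000000, DF = 0.705969, PV = 23.296979
  t = 8.5000: CF_t = 33.000000, DF = 0.690772, PV = 22.795478
  t = 9.0000: CF_t = 33.000000, DF = 0.675902, PV = 22.304773
  t = 9.5000: CF_t = 33.000000, DF = 0.661352, PV = 21.824632
  t = 10.0000: CF_t = 1033.000000, DF = 0.647116, PV = 668.470745
Price P = sum_t PV_t = 1176.442040
Macaulay numerator sum_t t * PV_t:
  t * PV_t at t = 0.5000: 16.144814
  t * PV_t at t = 1.0000: 31.594548
  t * PV_t at t = 1.5000: 46.371646
  t * PV_t at t = 2.0000: 60.497907
  t * PV_t at t = 2.5000: 73.994505
  t * PV_t at t = 3.0000: 86.882002
  t * PV_t at t = 3.5000: 99.180368
  t * PV_t at t = 4.0000: 110.908994
  t * PV_t at t = 4.5000: 122.086710
  t * PV_t at t = 5.0000: 132.731801
  t * PV_t at t = 5.5000: 142.862016
  t * PV_t at t = 6.0000: 152.494591
  t * PV_t at t = 6.5000: 161.646256
  t * PV_t at t = 7.0000: 170.333252
  t * PV_t at t = 7.5000: 178.571344
  t * PV_t at t = 8.0000: 186.375832
  t * PV_t at t = 8.5000: 193.761567
  t * PV_t at t = 9.0000: 200.742961
  t * PV_t at t = 9.5000: 207.333999
  t * PV_t at t = 10.0000: 6684.707450
Macaulay duration D = (sum_t t * PV_t) / P = 9059.222563 / 1176.442040 = 7.700526


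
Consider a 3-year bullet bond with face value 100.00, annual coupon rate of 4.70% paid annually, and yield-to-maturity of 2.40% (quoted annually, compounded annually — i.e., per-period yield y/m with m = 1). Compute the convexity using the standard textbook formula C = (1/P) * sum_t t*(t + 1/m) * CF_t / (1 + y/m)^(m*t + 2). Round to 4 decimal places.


Coupon per period c = face * coupon_rate / m = 4.700000
Periods per year m = 1; per-period yield y/m = 0.024000
Number of cashflows N = 3
Cashflows (t years, CF_t, discount factor 1/(1+y/m)^(m*t), PV):
  t = 1.0000: CF_t = 4.700000, DF = 0.976562, PV = 4.589844
  t = 2.0000: CF_t = 4.700000, DF = 0.953674, PV = 4.482269
  t = 3.0000: CF_t = 104.700000, DF = 0.931323, PV = 97.509474
Price P = sum_t PV_t = 106.581587
Convexity numerator sum_t t*(t + 1/m) * CF_t / (1+y/m)^(m*t + 2):
  t = 1.0000: term = 8.754432
  t = 2.0000: term = 25.647751
  t = 3.0000: term = 1115.907367
Convexity = (1/P) * sum = 1150.309549 / 106.581587 = 10.792761

Answer: Convexity = 10.7928


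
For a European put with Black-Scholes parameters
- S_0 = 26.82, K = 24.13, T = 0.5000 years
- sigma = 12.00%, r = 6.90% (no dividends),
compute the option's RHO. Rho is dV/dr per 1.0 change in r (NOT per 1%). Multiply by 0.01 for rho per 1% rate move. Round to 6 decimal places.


d1 = 1.6946049503; d2 = 1.6097521366
phi(d1) = 0.0949142428; exp(-qT) = 1.0000000000; exp(-rT) = 0.9660883397
N(-d2) = 0.0537259890
Rho = -K*T*exp(-rT)*N(-d2) = -24.1300 * 0.5000 * 0.9660883397 * 0.0537259890 = -0.626222

Answer: Rho = -0.626222


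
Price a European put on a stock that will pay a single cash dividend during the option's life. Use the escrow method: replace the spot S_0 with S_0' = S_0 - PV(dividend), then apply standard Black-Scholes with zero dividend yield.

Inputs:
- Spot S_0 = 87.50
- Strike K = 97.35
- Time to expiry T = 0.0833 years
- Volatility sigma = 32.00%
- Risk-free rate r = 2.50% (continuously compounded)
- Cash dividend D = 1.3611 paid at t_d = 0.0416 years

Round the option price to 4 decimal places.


PV(D) = D * exp(-r * t_d) = 1.3611 * 0.99896054 = 1.35968519
S_0' = S_0 - PV(D) = 87.5000 - 1.35968519 = 86.14031481
d1 = (ln(S_0'/K) + (r + sigma^2/2)*T) / (sigma*sqrt(T)) = -1.25585529
d2 = d1 - sigma*sqrt(T) = -1.34821285
exp(-rT) = 0.99791967
N(-d1) = 0.89541578; N(-d2) = 0.91120503
P = K * exp(-rT) * N(-d2) - S_0' * N(-d1) = 97.3500 * 0.99791967 * 0.91120503 - 86.14031481 * 0.89541578 = 11.3899

Answer: Price = 11.3899


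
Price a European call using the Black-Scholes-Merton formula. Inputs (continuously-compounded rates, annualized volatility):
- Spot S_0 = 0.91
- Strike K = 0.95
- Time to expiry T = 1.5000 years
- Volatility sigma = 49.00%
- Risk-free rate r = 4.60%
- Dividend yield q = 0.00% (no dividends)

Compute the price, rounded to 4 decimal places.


Answer: Price = 0.2238

Derivation:
d1 = (ln(S/K) + (r - q + 0.5*sigma^2) * T) / (sigma * sqrt(T)) = 0.34335783
d2 = d1 - sigma * sqrt(T) = -0.25676715
exp(-rT) = 0.93332668; exp(-qT) = 1.00000000
C = S_0 * exp(-qT) * N(d1) - K * exp(-rT) * N(d2)
N(d1) = 0.63433536; N(d2) = 0.39867926
C = 0.9100 * 1.00000000 * 0.63433536 - 0.9500 * 0.93332668 * 0.39867926 = 0.2238


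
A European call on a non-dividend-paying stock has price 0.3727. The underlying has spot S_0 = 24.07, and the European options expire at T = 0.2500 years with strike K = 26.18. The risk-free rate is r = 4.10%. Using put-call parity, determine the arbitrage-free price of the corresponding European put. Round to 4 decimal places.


Answer: Put price = 2.2157

Derivation:
Put-call parity: C - P = S_0 * exp(-qT) - K * exp(-rT).
S_0 * exp(-qT) = 24.0700 * 1.00000000 = 24.07000000
K * exp(-rT) = 26.1800 * 0.98980235 = 25.91302558
P = C - S*exp(-qT) + K*exp(-rT)
P = 0.3727 - 24.07000000 + 25.91302558 = 2.2157


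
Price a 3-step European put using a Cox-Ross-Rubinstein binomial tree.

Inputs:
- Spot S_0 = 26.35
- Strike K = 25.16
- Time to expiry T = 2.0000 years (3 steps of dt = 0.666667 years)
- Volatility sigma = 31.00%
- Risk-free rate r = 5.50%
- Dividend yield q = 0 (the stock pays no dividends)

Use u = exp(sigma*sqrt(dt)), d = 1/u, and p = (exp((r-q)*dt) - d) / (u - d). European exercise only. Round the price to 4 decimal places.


Answer: Price = V(0,0) = 2.8990

Derivation:
dt = T/N = 0.666667
u = exp(sigma*sqrt(dt)) = 1.288030; d = 1/u = 0.776379
p = (exp((r-q)*dt) - d) / (u - d) = 0.510051
Discount per step: exp(-r*dt) = 0.963997
Stock lattice S(k, i) with i counting down-moves:
  k=0: S(0,0) = 26.3500
  k=1: S(1,0) = 33.9396; S(1,1) = 20.4576
  k=2: S(2,0) = 43.7152; S(2,1) = 26.3500; S(2,2) = 15.8829
  k=3: S(3,0) = 56.3065; S(3,1) = 33.9396; S(3,2) = 20.4576; S(3,3) = 12.3311
Terminal payoffs V(N, i) = max(K - S_T, 0):
  V(3,0) = 0.000000; V(3,1) = 0.000000; V(3,2) = 4.702402; V(3,3) = 12.828876
Backward induction: V(k, i) = exp(-r*dt) * [p * V(k+1, i) + (1-p) * V(k+1, i+1)].
  V(2,0) = exp(-r*dt) * [p*0.000000 + (1-p)*0.000000] = 0.000000
  V(2,1) = exp(-r*dt) * [p*0.000000 + (1-p)*4.702402] = 2.220991
  V(2,2) = exp(-r*dt) * [p*4.702402 + (1-p)*12.828876] = 8.371317
  V(1,0) = exp(-r*dt) * [p*0.000000 + (1-p)*2.220991] = 1.048996
  V(1,1) = exp(-r*dt) * [p*2.220991 + (1-p)*8.371317] = 5.045889
  V(0,0) = exp(-r*dt) * [p*1.048996 + (1-p)*5.045889] = 2.899001


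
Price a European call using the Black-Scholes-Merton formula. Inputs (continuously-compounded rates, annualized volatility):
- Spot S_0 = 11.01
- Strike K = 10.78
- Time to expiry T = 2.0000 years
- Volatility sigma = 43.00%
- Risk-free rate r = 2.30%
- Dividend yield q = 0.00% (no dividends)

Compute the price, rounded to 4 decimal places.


d1 = (ln(S/K) + (r - q + 0.5*sigma^2) * T) / (sigma * sqrt(T)) = 0.41441618
d2 = d1 - sigma * sqrt(T) = -0.19369565
exp(-rT) = 0.95504196; exp(-qT) = 1.00000000
C = S_0 * exp(-qT) * N(d1) - K * exp(-rT) * N(d2)
N(d1) = 0.66071533; N(d2) = 0.42320710
C = 11.0100 * 1.00000000 * 0.66071533 - 10.7800 * 0.95504196 * 0.42320710 = 2.9174

Answer: Price = 2.9174


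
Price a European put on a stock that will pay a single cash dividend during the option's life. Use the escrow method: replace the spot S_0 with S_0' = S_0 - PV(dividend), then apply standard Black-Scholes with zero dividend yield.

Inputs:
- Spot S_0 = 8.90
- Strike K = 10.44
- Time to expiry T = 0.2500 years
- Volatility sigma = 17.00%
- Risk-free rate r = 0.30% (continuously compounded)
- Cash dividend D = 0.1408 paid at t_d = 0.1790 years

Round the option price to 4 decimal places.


PV(D) = D * exp(-r * t_d) = 0.1408 * 0.99946314 = 0.14072441
S_0' = S_0 - PV(D) = 8.9000 - 0.14072441 = 8.75927559
d1 = (ln(S_0'/K) + (r + sigma^2/2)*T) / (sigma*sqrt(T)) = -2.01375148
d2 = d1 - sigma*sqrt(T) = -2.09875148
exp(-rT) = 0.99925028
N(-d1) = 0.97798218; N(-d2) = 0.98208059
P = K * exp(-rT) * N(-d2) - S_0' * N(-d1) = 10.4400 * 0.99925028 * 0.98208059 - 8.75927559 * 0.97798218 = 1.6788

Answer: Price = 1.6788


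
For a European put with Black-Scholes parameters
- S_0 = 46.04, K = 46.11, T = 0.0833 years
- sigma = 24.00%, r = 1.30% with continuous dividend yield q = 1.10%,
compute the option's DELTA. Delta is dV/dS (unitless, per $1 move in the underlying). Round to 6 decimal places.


Answer: Delta = -0.493521

Derivation:
d1 = 0.0151061818; d2 = -0.0541619927
phi(d1) = 0.3988967643; exp(-qT) = 0.9990841197; exp(-rT) = 0.9989176861
N(-d1) = 0.4939737346
Delta = -exp(-qT) * N(-d1) = -0.9990841197 * 0.4939737346 = -0.493521


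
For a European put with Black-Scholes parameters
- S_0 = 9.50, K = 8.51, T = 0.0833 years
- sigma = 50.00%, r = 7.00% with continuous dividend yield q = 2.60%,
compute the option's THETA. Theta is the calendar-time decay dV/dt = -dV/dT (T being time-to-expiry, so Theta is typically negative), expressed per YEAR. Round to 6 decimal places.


d1 = 0.8601529824; d2 = 0.7158442855
phi(d1) = 0.2755819846; exp(-qT) = 0.9978365437; exp(-rT) = 0.9941859673
Theta = -S*exp(-qT)*phi(d1)*sigma/(2*sqrt(T)) + r*K*exp(-rT)*N(-d2) - q*S*exp(-qT)*N(-d1)
N(-d1) = 0.1948523593; N(-d2) = 0.2370437519; sqrt(T) = 0.2886173938
Term 1 = -9.5000 * 0.9978365437 * 0.2755819846 * 0.5000 / (2 * 0.2886173938) = -2.2628269456
Term 2 = 0.0700 * 8.5100 * 0.9941859673 * 0.2370437519 = 0.1403859811
Term 3 = -0.0260 * 9.5000 * 0.9978365437 * 0.1948523593 = -0.0480244088
Theta = -2.2628269456 + (0.1403859811) + (-0.0480244088) = -2.170465

Answer: Theta = -2.170465


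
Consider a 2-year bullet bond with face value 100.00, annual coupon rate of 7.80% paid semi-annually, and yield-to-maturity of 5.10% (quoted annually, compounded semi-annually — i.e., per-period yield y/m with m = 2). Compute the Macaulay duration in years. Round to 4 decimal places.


Coupon per period c = face * coupon_rate / m = 3.900000
Periods per year m = 2; per-period yield y/m = 0.025500
Number of cashflows N = 4
Cashflows (t years, CF_t, discount factor 1/(1+y/m)^(m*t), PV):
  t = 0.5000: CF_t = 3.900000, DF = 0.975134, PV = 3.803023
  t = 1.0000: CF_t = 3.900000, DF = 0.950886, PV = 3.708457
  t = 1.5000: CF_t = 3.900000, DF = 0.927242, PV = 3.616243
  t = 2.0000: CF_t = 103.900000, DF = 0.904185, PV = 93.944831
Price P = sum_t PV_t = 105.072554
Macaulay numerator sum_t t * PV_t:
  t * PV_t at t = 0.5000: 1.901511
  t * PV_t at t = 1.0000: 3.708457
  t * PV_t at t = 1.5000: 5.424365
  t * PV_t at t = 2.0000: 187.889662
Macaulay duration D = (sum_t t * PV_t) / P = 198.923995 / 105.072554 = 1.893206

Answer: Macaulay duration = 1.8932 years


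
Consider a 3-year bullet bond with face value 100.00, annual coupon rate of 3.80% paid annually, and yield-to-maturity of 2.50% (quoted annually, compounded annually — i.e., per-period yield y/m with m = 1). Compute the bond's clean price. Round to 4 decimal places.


Answer: Price = 103.7128

Derivation:
Coupon per period c = face * coupon_rate / m = 3.800000
Periods per year m = 1; per-period yield y/m = 0.025000
Number of cashflows N = 3
Cashflows (t years, CF_t, discount factor 1/(1+y/m)^(m*t), PV):
  t = 1.0000: CF_t = 3.800000, DF = 0.975610, PV = 3.707317
  t = 2.0000: CF_t = 3.800000, DF = 0.951814, PV = 3.616895
  t = 3.0000: CF_t = 103.800000, DF = 0.928599, PV = 96.388619
Price P = sum_t PV_t = 103.712831


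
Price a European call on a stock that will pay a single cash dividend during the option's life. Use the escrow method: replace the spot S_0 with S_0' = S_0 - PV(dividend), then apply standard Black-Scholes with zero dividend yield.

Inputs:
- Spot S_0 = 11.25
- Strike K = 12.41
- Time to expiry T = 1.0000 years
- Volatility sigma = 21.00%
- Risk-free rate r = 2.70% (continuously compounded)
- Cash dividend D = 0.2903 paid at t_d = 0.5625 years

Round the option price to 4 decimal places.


Answer: Price = 0.5061

Derivation:
PV(D) = D * exp(-r * t_d) = 0.2903 * 0.98492725 = 0.28592438
S_0' = S_0 - PV(D) = 11.2500 - 0.28592438 = 10.96407562
d1 = (ln(S_0'/K) + (r + sigma^2/2)*T) / (sigma*sqrt(T)) = -0.35632630
d2 = d1 - sigma*sqrt(T) = -0.56632630
exp(-rT) = 0.97336124
N(d1) = 0.36079811; N(d2) = 0.28558599
C = S_0' * N(d1) - K * exp(-rT) * N(d2) = 10.96407562 * 0.36079811 - 12.4100 * 0.97336124 * 0.28558599 = 0.5061


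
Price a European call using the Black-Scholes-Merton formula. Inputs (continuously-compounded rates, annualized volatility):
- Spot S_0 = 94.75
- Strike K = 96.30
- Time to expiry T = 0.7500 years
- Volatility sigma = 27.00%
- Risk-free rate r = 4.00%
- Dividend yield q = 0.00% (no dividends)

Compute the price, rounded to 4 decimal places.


d1 = (ln(S/K) + (r - q + 0.5*sigma^2) * T) / (sigma * sqrt(T)) = 0.17581823
d2 = d1 - sigma * sqrt(T) = -0.05800863
exp(-rT) = 0.97044553; exp(-qT) = 1.00000000
C = S_0 * exp(-qT) * N(d1) - K * exp(-rT) * N(d2)
N(d1) = 0.56978163; N(d2) = 0.47687088
C = 94.7500 * 1.00000000 * 0.56978163 - 96.3000 * 0.97044553 * 0.47687088 = 9.4214

Answer: Price = 9.4214


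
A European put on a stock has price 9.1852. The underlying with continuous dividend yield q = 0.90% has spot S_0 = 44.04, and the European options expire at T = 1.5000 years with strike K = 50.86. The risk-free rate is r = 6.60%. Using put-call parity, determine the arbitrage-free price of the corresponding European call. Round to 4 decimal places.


Put-call parity: C - P = S_0 * exp(-qT) - K * exp(-rT).
S_0 * exp(-qT) = 44.0400 * 0.98659072 = 43.44945515
K * exp(-rT) = 50.8600 * 0.90574271 = 46.06607413
C = P + S*exp(-qT) - K*exp(-rT)
C = 9.1852 + 43.44945515 - 46.06607413 = 6.5686

Answer: Call price = 6.5686


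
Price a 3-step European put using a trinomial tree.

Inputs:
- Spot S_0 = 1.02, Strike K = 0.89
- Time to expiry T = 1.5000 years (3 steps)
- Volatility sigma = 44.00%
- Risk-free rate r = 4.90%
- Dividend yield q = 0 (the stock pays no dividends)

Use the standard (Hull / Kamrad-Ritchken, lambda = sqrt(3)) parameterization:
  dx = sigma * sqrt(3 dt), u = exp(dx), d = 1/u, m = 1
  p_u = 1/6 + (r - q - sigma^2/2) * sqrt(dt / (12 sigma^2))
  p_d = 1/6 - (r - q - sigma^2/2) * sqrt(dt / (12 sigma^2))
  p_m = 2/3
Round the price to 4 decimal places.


Answer: Price = V(0,0) = 0.1135

Derivation:
dt = T/N = 0.500000; dx = sigma*sqrt(3*dt) = 0.538888
u = exp(dx) = 1.714099; d = 1/u = 0.583397
p_u = 0.144491, p_m = 0.666667, p_d = 0.188842
Discount per step: exp(-r*dt) = 0.975798
Stock lattice S(k, j) with j the centered position index:
  k=0: S(0,+0) = 1.0200
  k=1: S(1,-1) = 0.5951; S(1,+0) = 1.0200; S(1,+1) = 1.7484
  k=2: S(2,-2) = 0.3472; S(2,-1) = 0.5951; S(2,+0) = 1.0200; S(2,+1) = 1.7484; S(2,+2) = 2.9969
  k=3: S(3,-3) = 0.2025; S(3,-2) = 0.3472; S(3,-1) = 0.5951; S(3,+0) = 1.0200; S(3,+1) = 1.7484; S(3,+2) = 2.9969; S(3,+3) = 5.1370
Terminal payoffs V(N, j) = max(K - S_T, 0):
  V(3,-3) = 0.687469; V(3,-2) = 0.542841; V(3,-1) = 0.294935; V(3,+0) = 0.000000; V(3,+1) = 0.000000; V(3,+2) = 0.000000; V(3,+3) = 0.000000
Backward induction: V(k, j) = exp(-r*dt) * [p_u * V(k+1, j+1) + p_m * V(k+1, j) + p_d * V(k+1, j-1)]
  V(2,-2) = exp(-r*dt) * [p_u*0.294935 + p_m*0.542841 + p_d*0.687469] = 0.521401
  V(2,-1) = exp(-r*dt) * [p_u*0.000000 + p_m*0.294935 + p_d*0.542841] = 0.291895
  V(2,+0) = exp(-r*dt) * [p_u*0.000000 + p_m*0.000000 + p_d*0.294935] = 0.054348
  V(2,+1) = exp(-r*dt) * [p_u*0.000000 + p_m*0.000000 + p_d*0.000000] = 0.000000
  V(2,+2) = exp(-r*dt) * [p_u*0.000000 + p_m*0.000000 + p_d*0.000000] = 0.000000
  V(1,-1) = exp(-r*dt) * [p_u*0.054348 + p_m*0.291895 + p_d*0.521401] = 0.293629
  V(1,+0) = exp(-r*dt) * [p_u*0.000000 + p_m*0.054348 + p_d*0.291895] = 0.089143
  V(1,+1) = exp(-r*dt) * [p_u*0.000000 + p_m*0.000000 + p_d*0.054348] = 0.010015
  V(0,+0) = exp(-r*dt) * [p_u*0.010015 + p_m*0.089143 + p_d*0.293629] = 0.113510


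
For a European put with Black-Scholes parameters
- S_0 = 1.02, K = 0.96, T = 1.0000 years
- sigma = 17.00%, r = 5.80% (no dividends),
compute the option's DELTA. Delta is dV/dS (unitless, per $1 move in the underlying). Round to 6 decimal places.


Answer: Delta = -0.216875

Derivation:
d1 = 0.7827918930; d2 = 0.6127918930
phi(d1) = 0.2936636814; exp(-qT) = 1.0000000000; exp(-rT) = 0.9436499474
N(-d1) = 0.2168746645
Delta = -exp(-qT) * N(-d1) = -1.0000000000 * 0.2168746645 = -0.216875


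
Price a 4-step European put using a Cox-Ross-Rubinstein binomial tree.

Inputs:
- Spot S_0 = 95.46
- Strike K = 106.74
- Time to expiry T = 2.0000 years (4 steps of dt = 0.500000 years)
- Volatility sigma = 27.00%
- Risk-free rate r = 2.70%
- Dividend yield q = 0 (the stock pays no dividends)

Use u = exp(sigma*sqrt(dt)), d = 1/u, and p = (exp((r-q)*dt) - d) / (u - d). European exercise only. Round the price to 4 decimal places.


dt = T/N = 0.500000
u = exp(sigma*sqrt(dt)) = 1.210361; d = 1/u = 0.826200
p = (exp((r-q)*dt) - d) / (u - d) = 0.487794
Discount per step: exp(-r*dt) = 0.986591
Stock lattice S(k, i) with i counting down-moves:
  k=0: S(0,0) = 95.4600
  k=1: S(1,0) = 115.5411; S(1,1) = 78.8690
  k=2: S(2,0) = 139.8464; S(2,1) = 95.4600; S(2,2) = 65.1616
  k=3: S(3,0) = 169.2647; S(3,1) = 115.5411; S(3,2) = 78.8690; S(3,3) = 53.8365
  k=4: S(4,0) = 204.8714; S(4,1) = 139.8464; S(4,2) = 95.4600; S(4,3) = 65.1616; S(4,4) = 44.4797
Terminal payoffs V(N, i) = max(K - S_T, 0):
  V(4,0) = 0.000000; V(4,1) = 0.000000; V(4,2) = 11.280000; V(4,3) = 41.578445; V(4,4) = 62.260341
Backward induction: V(k, i) = exp(-r*dt) * [p * V(k+1, i) + (1-p) * V(k+1, i+1)].
  V(3,0) = exp(-r*dt) * [p*0.000000 + (1-p)*0.000000] = 0.000000
  V(3,1) = exp(-r*dt) * [p*0.000000 + (1-p)*11.280000] = 5.700204
  V(3,2) = exp(-r*dt) * [p*11.280000 + (1-p)*41.578445] = 26.439675
  V(3,3) = exp(-r*dt) * [p*41.578445 + (1-p)*62.260341] = 51.472239
  V(2,0) = exp(-r*dt) * [p*0.000000 + (1-p)*5.700204] = 2.880525
  V(2,1) = exp(-r*dt) * [p*5.700204 + (1-p)*26.439675] = 16.104194
  V(2,2) = exp(-r*dt) * [p*26.439675 + (1-p)*51.472239] = 38.735024
  V(1,0) = exp(-r*dt) * [p*2.880525 + (1-p)*16.104194] = 9.524311
  V(1,1) = exp(-r*dt) * [p*16.104194 + (1-p)*38.735024] = 27.324449
  V(0,0) = exp(-r*dt) * [p*9.524311 + (1-p)*27.324449] = 18.391669

Answer: Price = V(0,0) = 18.3917


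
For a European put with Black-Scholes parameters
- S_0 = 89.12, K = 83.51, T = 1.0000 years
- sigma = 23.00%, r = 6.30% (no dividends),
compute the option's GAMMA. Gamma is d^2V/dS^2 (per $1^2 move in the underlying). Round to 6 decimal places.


d1 = 0.6715973522; d2 = 0.4415973522
phi(d1) = 0.3183957940; exp(-qT) = 1.0000000000; exp(-rT) = 0.9389434737
Gamma = exp(-qT) * phi(d1) / (S * sigma * sqrt(T)) = 1.0000000000 * 0.3183957940 / (89.1200 * 0.2300 * 1.0000000000) = 0.015533

Answer: Gamma = 0.015533


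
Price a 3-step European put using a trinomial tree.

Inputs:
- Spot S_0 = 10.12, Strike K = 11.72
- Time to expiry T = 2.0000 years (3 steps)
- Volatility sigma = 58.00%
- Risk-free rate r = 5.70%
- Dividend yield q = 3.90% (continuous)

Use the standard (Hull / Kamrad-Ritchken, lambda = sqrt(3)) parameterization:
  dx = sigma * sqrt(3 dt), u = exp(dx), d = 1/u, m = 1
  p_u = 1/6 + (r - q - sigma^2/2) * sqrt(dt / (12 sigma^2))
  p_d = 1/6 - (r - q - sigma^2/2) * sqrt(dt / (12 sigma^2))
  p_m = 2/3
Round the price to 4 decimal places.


Answer: Price = V(0,0) = 3.6518

Derivation:
dt = T/N = 0.666667; dx = sigma*sqrt(3*dt) = 0.820244
u = exp(dx) = 2.271054; d = 1/u = 0.440324
p_u = 0.105628, p_m = 0.666667, p_d = 0.227705
Discount per step: exp(-r*dt) = 0.962713
Stock lattice S(k, j) with j the centered position index:
  k=0: S(0,+0) = 10.1200
  k=1: S(1,-1) = 4.4561; S(1,+0) = 10.1200; S(1,+1) = 22.9831
  k=2: S(2,-2) = 1.9621; S(2,-1) = 4.4561; S(2,+0) = 10.1200; S(2,+1) = 22.9831; S(2,+2) = 52.1958
  k=3: S(3,-3) = 0.8640; S(3,-2) = 1.9621; S(3,-1) = 4.4561; S(3,+0) = 10.1200; S(3,+1) = 22.9831; S(3,+2) = 52.1958; S(3,+3) = 118.5394
Terminal payoffs V(N, j) = max(K - S_T, 0):
  V(3,-3) = 10.856031; V(3,-2) = 9.757879; V(3,-1) = 7.263918; V(3,+0) = 1.600000; V(3,+1) = 0.000000; V(3,+2) = 0.000000; V(3,+3) = 0.000000
Backward induction: V(k, j) = exp(-r*dt) * [p_u * V(k+1, j+1) + p_m * V(k+1, j) + p_d * V(k+1, j-1)]
  V(2,-2) = exp(-r*dt) * [p_u*7.263918 + p_m*9.757879 + p_d*10.856031] = 9.381159
  V(2,-1) = exp(-r*dt) * [p_u*1.600000 + p_m*7.263918 + p_d*9.757879] = 6.963822
  V(2,+0) = exp(-r*dt) * [p_u*0.000000 + p_m*1.600000 + p_d*7.263918] = 2.619253
  V(2,+1) = exp(-r*dt) * [p_u*0.000000 + p_m*0.000000 + p_d*1.600000] = 0.350744
  V(2,+2) = exp(-r*dt) * [p_u*0.000000 + p_m*0.000000 + p_d*0.000000] = 0.000000
  V(1,-1) = exp(-r*dt) * [p_u*2.619253 + p_m*6.963822 + p_d*9.381159] = 6.792281
  V(1,+0) = exp(-r*dt) * [p_u*0.350744 + p_m*2.619253 + p_d*6.963822] = 3.243300
  V(1,+1) = exp(-r*dt) * [p_u*0.000000 + p_m*0.350744 + p_d*2.619253] = 0.799290
  V(0,+0) = exp(-r*dt) * [p_u*0.799290 + p_m*3.243300 + p_d*6.792281] = 3.651827


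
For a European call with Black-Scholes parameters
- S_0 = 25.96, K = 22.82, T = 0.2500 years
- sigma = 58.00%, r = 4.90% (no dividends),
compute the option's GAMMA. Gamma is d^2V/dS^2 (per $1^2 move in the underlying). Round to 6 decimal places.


Answer: Gamma = 0.043404

Derivation:
d1 = 0.6317915428; d2 = 0.3417915428
phi(d1) = 0.3267634351; exp(-qT) = 1.0000000000; exp(-rT) = 0.9878247258
Gamma = exp(-qT) * phi(d1) / (S * sigma * sqrt(T)) = 1.0000000000 * 0.3267634351 / (25.9600 * 0.5800 * 0.5000000000) = 0.043404


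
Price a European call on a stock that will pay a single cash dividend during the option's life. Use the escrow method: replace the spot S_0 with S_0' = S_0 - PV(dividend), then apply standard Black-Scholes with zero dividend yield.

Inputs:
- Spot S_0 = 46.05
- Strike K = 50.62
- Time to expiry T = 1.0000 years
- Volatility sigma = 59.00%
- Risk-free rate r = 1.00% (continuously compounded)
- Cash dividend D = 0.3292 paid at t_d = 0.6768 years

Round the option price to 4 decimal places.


Answer: Price = 9.0512

Derivation:
PV(D) = D * exp(-r * t_d) = 0.3292 * 0.99325485 = 0.32697950
S_0' = S_0 - PV(D) = 46.0500 - 0.32697950 = 45.72302050
d1 = (ln(S_0'/K) + (r + sigma^2/2)*T) / (sigma*sqrt(T)) = 0.13950025
d2 = d1 - sigma*sqrt(T) = -0.45049975
exp(-rT) = 0.99004983
N(d1) = 0.55547257; N(d2) = 0.32617507
C = S_0' * N(d1) - K * exp(-rT) * N(d2) = 45.72302050 * 0.55547257 - 50.6200 * 0.99004983 * 0.32617507 = 9.0512


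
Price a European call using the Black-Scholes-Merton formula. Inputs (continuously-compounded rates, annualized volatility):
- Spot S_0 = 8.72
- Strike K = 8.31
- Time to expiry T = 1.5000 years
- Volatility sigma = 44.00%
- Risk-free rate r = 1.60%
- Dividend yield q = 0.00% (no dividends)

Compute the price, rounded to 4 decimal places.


Answer: Price = 2.1069

Derivation:
d1 = (ln(S/K) + (r - q + 0.5*sigma^2) * T) / (sigma * sqrt(T)) = 0.40334862
d2 = d1 - sigma * sqrt(T) = -0.13553912
exp(-rT) = 0.97628571; exp(-qT) = 1.00000000
C = S_0 * exp(-qT) * N(d1) - K * exp(-rT) * N(d2)
N(d1) = 0.65665411; N(d2) = 0.44609282
C = 8.7200 * 1.00000000 * 0.65665411 - 8.3100 * 0.97628571 * 0.44609282 = 2.1069


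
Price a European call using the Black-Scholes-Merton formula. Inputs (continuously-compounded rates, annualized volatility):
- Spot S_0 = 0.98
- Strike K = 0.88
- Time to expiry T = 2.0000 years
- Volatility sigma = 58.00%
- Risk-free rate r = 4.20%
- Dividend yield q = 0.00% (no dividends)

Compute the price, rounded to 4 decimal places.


Answer: Price = 0.3775

Derivation:
d1 = (ln(S/K) + (r - q + 0.5*sigma^2) * T) / (sigma * sqrt(T)) = 0.64374839
d2 = d1 - sigma * sqrt(T) = -0.17649548
exp(-rT) = 0.91943126; exp(-qT) = 1.00000000
C = S_0 * exp(-qT) * N(d1) - K * exp(-rT) * N(d2)
N(d1) = 0.74013070; N(d2) = 0.42995235
C = 0.9800 * 1.00000000 * 0.74013070 - 0.8800 * 0.91943126 * 0.42995235 = 0.3775


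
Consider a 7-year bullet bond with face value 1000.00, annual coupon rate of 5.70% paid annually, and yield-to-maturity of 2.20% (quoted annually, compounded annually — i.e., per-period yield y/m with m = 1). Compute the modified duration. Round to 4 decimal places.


Coupon per period c = face * coupon_rate / m = 57.000000
Periods per year m = 1; per-period yield y/m = 0.022000
Number of cashflows N = 7
Cashflows (t years, CF_t, discount factor 1/(1+y/m)^(m*t), PV):
  t = 1.0000: CF_t = 57.000000, DF = 0.978474, PV = 55.772994
  t = 2.0000: CF_t = 57.000000, DF = 0.957411, PV = 54.572401
  t = 3.0000: CF_t = 57.000000, DF = 0.936801, PV = 53.397653
  t = 4.0000: CF_t = 57.000000, DF = 0.916635, PV = 52.248193
  t = 5.0000: CF_t = 57.000000, DF = 0.896903, PV = 51.123476
  t = 6.0000: CF_t = 57.000000, DF = 0.877596, PV = 50.022971
  t = 7.0000: CF_t = 1057.000000, DF = 0.858704, PV = 907.650637
Price P = sum_t PV_t = 1224.788325
First compute Macaulay numerator sum_t t * PV_t:
  t * PV_t at t = 1.0000: 55.772994
  t * PV_t at t = 2.0000: 109.144803
  t * PV_t at t = 3.0000: 160.192959
  t * PV_t at t = 4.0000: 208.992771
  t * PV_t at t = 5.0000: 255.617381
  t * PV_t at t = 6.0000: 300.137825
  t * PV_t at t = 7.0000: 6353.554458
Macaulay duration D = 7443.413191 / 1224.788325 = 6.077306
Modified duration = D / (1 + y/m) = 6.077306 / (1 + 0.022000) = 5.946483

Answer: Modified duration = 5.9465


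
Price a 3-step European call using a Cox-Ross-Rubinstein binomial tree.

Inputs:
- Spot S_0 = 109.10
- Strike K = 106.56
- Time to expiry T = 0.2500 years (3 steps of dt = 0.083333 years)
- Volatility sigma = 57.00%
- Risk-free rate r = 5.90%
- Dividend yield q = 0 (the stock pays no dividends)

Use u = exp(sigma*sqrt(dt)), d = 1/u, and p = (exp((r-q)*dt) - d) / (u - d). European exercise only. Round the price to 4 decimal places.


Answer: Price = V(0,0) = 15.2692

Derivation:
dt = T/N = 0.083333
u = exp(sigma*sqrt(dt)) = 1.178856; d = 1/u = 0.848280
p = (exp((r-q)*dt) - d) / (u - d) = 0.473866
Discount per step: exp(-r*dt) = 0.995095
Stock lattice S(k, i) with i counting down-moves:
  k=0: S(0,0) = 109.1000
  k=1: S(1,0) = 128.6132; S(1,1) = 92.5473
  k=2: S(2,0) = 151.6165; S(2,1) = 109.1000; S(2,2) = 78.5060
  k=3: S(3,0) = 178.7341; S(3,1) = 128.6132; S(3,2) = 92.5473; S(3,3) = 66.5951
Terminal payoffs V(N, i) = max(S_T - K, 0):
  V(3,0) = 72.174126; V(3,1) = 22.053235; V(3,2) = 0.000000; V(3,3) = 0.000000
Backward induction: V(k, i) = exp(-r*dt) * [p * V(k+1, i) + (1-p) * V(k+1, i+1)].
  V(2,0) = exp(-r*dt) * [p*72.174126 + (1-p)*22.053235] = 45.579171
  V(2,1) = exp(-r*dt) * [p*22.053235 + (1-p)*0.000000] = 10.399023
  V(2,2) = exp(-r*dt) * [p*0.000000 + (1-p)*0.000000] = 0.000000
  V(1,0) = exp(-r*dt) * [p*45.579171 + (1-p)*10.399023] = 26.936932
  V(1,1) = exp(-r*dt) * [p*10.399023 + (1-p)*0.000000] = 4.903575
  V(0,0) = exp(-r*dt) * [p*26.936932 + (1-p)*4.903575] = 15.269175


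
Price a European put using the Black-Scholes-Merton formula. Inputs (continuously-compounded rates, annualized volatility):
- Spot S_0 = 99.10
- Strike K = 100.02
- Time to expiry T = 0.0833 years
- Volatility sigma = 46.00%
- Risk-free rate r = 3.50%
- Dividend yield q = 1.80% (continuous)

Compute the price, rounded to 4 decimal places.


Answer: Price = 5.6555

Derivation:
d1 = (ln(S/K) + (r - q + 0.5*sigma^2) * T) / (sigma * sqrt(T)) = 0.00744566
d2 = d1 - sigma * sqrt(T) = -0.12531834
exp(-rT) = 0.99708875; exp(-qT) = 0.99850172
P = K * exp(-rT) * N(-d2) - S_0 * exp(-qT) * N(-d1)
N(-d1) = 0.49702964; N(-d2) = 0.54986423
P = 100.0200 * 0.99708875 * 0.54986423 - 99.1000 * 0.99850172 * 0.49702964 = 5.6555


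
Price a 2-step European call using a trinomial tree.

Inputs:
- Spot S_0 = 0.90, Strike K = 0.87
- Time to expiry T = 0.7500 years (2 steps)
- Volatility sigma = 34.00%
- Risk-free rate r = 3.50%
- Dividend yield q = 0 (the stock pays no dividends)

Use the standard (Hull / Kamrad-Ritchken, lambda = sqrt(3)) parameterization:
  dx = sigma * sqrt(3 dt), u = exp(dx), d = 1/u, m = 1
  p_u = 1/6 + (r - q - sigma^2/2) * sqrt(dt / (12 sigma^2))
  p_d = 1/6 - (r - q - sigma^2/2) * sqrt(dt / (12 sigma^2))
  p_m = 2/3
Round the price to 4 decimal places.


Answer: Price = V(0,0) = 0.1221

Derivation:
dt = T/N = 0.375000; dx = sigma*sqrt(3*dt) = 0.360624
u = exp(dx) = 1.434225; d = 1/u = 0.697241
p_u = 0.154812, p_m = 0.666667, p_d = 0.178521
Discount per step: exp(-r*dt) = 0.986961
Stock lattice S(k, j) with j the centered position index:
  k=0: S(0,+0) = 0.9000
  k=1: S(1,-1) = 0.6275; S(1,+0) = 0.9000; S(1,+1) = 1.2908
  k=2: S(2,-2) = 0.4375; S(2,-1) = 0.6275; S(2,+0) = 0.9000; S(2,+1) = 1.2908; S(2,+2) = 1.8513
Terminal payoffs V(N, j) = max(S_T - K, 0):
  V(2,-2) = 0.000000; V(2,-1) = 0.000000; V(2,+0) = 0.030000; V(2,+1) = 0.420802; V(2,+2) = 0.981301
Backward induction: V(k, j) = exp(-r*dt) * [p_u * V(k+1, j+1) + p_m * V(k+1, j) + p_d * V(k+1, j-1)]
  V(1,-1) = exp(-r*dt) * [p_u*0.030000 + p_m*0.000000 + p_d*0.000000] = 0.004584
  V(1,+0) = exp(-r*dt) * [p_u*0.420802 + p_m*0.030000 + p_d*0.000000] = 0.084035
  V(1,+1) = exp(-r*dt) * [p_u*0.981301 + p_m*0.420802 + p_d*0.030000] = 0.432099
  V(0,+0) = exp(-r*dt) * [p_u*0.432099 + p_m*0.084035 + p_d*0.004584] = 0.122123


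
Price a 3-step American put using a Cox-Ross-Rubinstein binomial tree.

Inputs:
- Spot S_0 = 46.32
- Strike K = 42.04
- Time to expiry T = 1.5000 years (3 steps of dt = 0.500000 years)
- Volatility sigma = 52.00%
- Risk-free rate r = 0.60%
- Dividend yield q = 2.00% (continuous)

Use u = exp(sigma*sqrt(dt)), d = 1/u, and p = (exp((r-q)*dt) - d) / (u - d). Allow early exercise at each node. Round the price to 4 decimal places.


dt = T/N = 0.500000
u = exp(sigma*sqrt(dt)) = 1.444402; d = 1/u = 0.692328
p = (exp((r-q)*dt) - d) / (u - d) = 0.399823
Discount per step: exp(-r*dt) = 0.997004
Stock lattice S(k, i) with i counting down-moves:
  k=0: S(0,0) = 46.3200
  k=1: S(1,0) = 66.9047; S(1,1) = 32.0686
  k=2: S(2,0) = 96.6373; S(2,1) = 46.3200; S(2,2) = 22.2020
  k=3: S(3,0) = 139.5831; S(3,1) = 66.9047; S(3,2) = 32.0686; S(3,3) = 15.3711
Terminal payoffs V(N, i) = max(K - S_T, 0):
  V(3,0) = 0.000000; V(3,1) = 0.000000; V(3,2) = 9.971370; V(3,3) = 26.668929
Backward induction: V(k, i) = exp(-r*dt) * [p * V(k+1, i) + (1-p) * V(k+1, i+1)]; then take max(V_cont, immediate exercise) for American.
  V(2,0) = exp(-r*dt) * [p*0.000000 + (1-p)*0.000000] = 0.000000; exercise = 0.000000; V(2,0) = max -> 0.000000
  V(2,1) = exp(-r*dt) * [p*0.000000 + (1-p)*9.971370] = 5.966661; exercise = 0.000000; V(2,1) = max -> 5.966661
  V(2,2) = exp(-r*dt) * [p*9.971370 + (1-p)*26.668929] = 19.932974; exercise = 19.837991; V(2,2) = max -> 19.932974
  V(1,0) = exp(-r*dt) * [p*0.000000 + (1-p)*5.966661] = 3.570326; exercise = 0.000000; V(1,0) = max -> 3.570326
  V(1,1) = exp(-r*dt) * [p*5.966661 + (1-p)*19.932974] = 14.305940; exercise = 9.971370; V(1,1) = max -> 14.305940
  V(0,0) = exp(-r*dt) * [p*3.570326 + (1-p)*14.305940] = 9.983600; exercise = 0.000000; V(0,0) = max -> 9.983600

Answer: Price = V(0,0) = 9.9836


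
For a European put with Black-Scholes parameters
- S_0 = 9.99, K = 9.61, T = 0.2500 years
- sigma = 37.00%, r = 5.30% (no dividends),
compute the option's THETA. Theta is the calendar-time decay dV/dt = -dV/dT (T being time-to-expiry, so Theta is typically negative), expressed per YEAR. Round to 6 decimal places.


d1 = 0.3737452415; d2 = 0.1887452415
phi(d1) = 0.3720298128; exp(-qT) = 1.0000000000; exp(-rT) = 0.9868373948
Theta = -S*exp(-qT)*phi(d1)*sigma/(2*sqrt(T)) + r*K*exp(-rT)*N(-d2) - q*S*exp(-qT)*N(-d1)
N(-d1) = 0.3542969313; N(-d2) = 0.4251462456; sqrt(T) = 0.5000000000
Term 1 = -9.9900 * 1.0000000000 * 0.3720298128 * 0.3700 / (2 * 0.5000000000) = -1.3751337971
Term 2 = 0.0530 * 9.6100 * 0.9868373948 * 0.4251462456 = 0.2136895102
Term 3 = 0 (no dividend yield, q = 0)
Theta = -1.3751337971 + (0.2136895102) + (0.0000000000) = -1.161444

Answer: Theta = -1.161444


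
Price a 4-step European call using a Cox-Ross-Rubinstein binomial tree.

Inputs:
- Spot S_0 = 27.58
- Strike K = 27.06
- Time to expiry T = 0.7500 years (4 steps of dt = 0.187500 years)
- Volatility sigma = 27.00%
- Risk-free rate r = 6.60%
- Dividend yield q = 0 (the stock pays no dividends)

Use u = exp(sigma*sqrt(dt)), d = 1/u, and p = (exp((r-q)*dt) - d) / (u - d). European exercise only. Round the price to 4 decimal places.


dt = T/N = 0.187500
u = exp(sigma*sqrt(dt)) = 1.124022; d = 1/u = 0.889662
p = (exp((r-q)*dt) - d) / (u - d) = 0.523936
Discount per step: exp(-r*dt) = 0.987701
Stock lattice S(k, i) with i counting down-moves:
  k=0: S(0,0) = 27.5800
  k=1: S(1,0) = 31.0005; S(1,1) = 24.5369
  k=2: S(2,0) = 34.8453; S(2,1) = 27.5800; S(2,2) = 21.8295
  k=3: S(3,0) = 39.1669; S(3,1) = 31.0005; S(3,2) = 24.5369; S(3,3) = 19.4209
  k=4: S(4,0) = 44.0244; S(4,1) = 34.8453; S(4,2) = 27.5800; S(4,3) = 21.8295; S(4,4) = 17.2781
Terminal payoffs V(N, i) = max(S_T - K, 0):
  V(4,0) = 16.964425; V(4,1) = 7.785281; V(4,2) = 0.520000; V(4,3) = 0.000000; V(4,4) = 0.000000
Backward induction: V(k, i) = exp(-r*dt) * [p * V(k+1, i) + (1-p) * V(k+1, i+1)].
  V(3,0) = exp(-r*dt) * [p*16.964425 + (1-p)*7.785281] = 12.439671
  V(3,1) = exp(-r*dt) * [p*7.785281 + (1-p)*0.520000] = 4.273334
  V(3,2) = exp(-r*dt) * [p*0.520000 + (1-p)*0.000000] = 0.269096
  V(3,3) = exp(-r*dt) * [p*0.000000 + (1-p)*0.000000] = 0.000000
  V(2,0) = exp(-r*dt) * [p*12.439671 + (1-p)*4.273334] = 8.446796
  V(2,1) = exp(-r*dt) * [p*4.273334 + (1-p)*0.269096] = 2.337950
  V(2,2) = exp(-r*dt) * [p*0.269096 + (1-p)*0.000000] = 0.139255
  V(1,0) = exp(-r*dt) * [p*8.446796 + (1-p)*2.337950] = 5.470479
  V(1,1) = exp(-r*dt) * [p*2.337950 + (1-p)*0.139255] = 1.275351
  V(0,0) = exp(-r*dt) * [p*5.470479 + (1-p)*1.275351] = 3.430613

Answer: Price = V(0,0) = 3.4306


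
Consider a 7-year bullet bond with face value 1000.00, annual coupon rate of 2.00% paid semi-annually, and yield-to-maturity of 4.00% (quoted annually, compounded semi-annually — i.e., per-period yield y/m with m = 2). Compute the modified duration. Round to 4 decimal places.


Coupon per period c = face * coupon_rate / m = 10.000000
Periods per year m = 2; per-period yield y/m = 0.020000
Number of cashflows N = 14
Cashflows (t years, CF_t, discount factor 1/(1+y/m)^(m*t), PV):
  t = 0.5000: CF_t = 10.000000, DF = 0.980392, PV = 9.803922
  t = 1.0000: CF_t = 10.000000, DF = 0.961169, PV = 9.611688
  t = 1.5000: CF_t = 10.000000, DF = 0.942322, PV = 9.423223
  t = 2.0000: CF_t = 10.000000, DF = 0.923845, PV = 9.238454
  t = 2.5000: CF_t = 10.000000, DF = 0.905731, PV = 9.057308
  t = 3.0000: CF_t = 10.000000, DF = 0.887971, PV = 8.879714
  t = 3.5000: CF_t = 10.000000, DF = 0.870560, PV = 8.705602
  t = 4.0000: CF_t = 10.000000, DF = 0.853490, PV = 8.534904
  t = 4.5000: CF_t = 10.000000, DF = 0.836755, PV = 8.367553
  t = 5.0000: CF_t = 10.000000, DF = 0.820348, PV = 8.203483
  t = 5.5000: CF_t = 10.000000, DF = 0.804263, PV = 8.042630
  t = 6.0000: CF_t = 10.000000, DF = 0.788493, PV = 7.884932
  t = 6.5000: CF_t = 10.000000, DF = 0.773033, PV = 7.730325
  t = 7.0000: CF_t = 1010.000000, DF = 0.757875, PV = 765.453775
Price P = sum_t PV_t = 878.937512
First compute Macaulay numerator sum_t t * PV_t:
  t * PV_t at t = 0.5000: 4.901961
  t * PV_t at t = 1.0000: 9.611688
  t * PV_t at t = 1.5000: 14.134835
  t * PV_t at t = 2.0000: 18.476909
  t * PV_t at t = 2.5000: 22.643270
  t * PV_t at t = 3.0000: 26.639141
  t * PV_t at t = 3.5000: 30.469606
  t * PV_t at t = 4.0000: 34.139615
  t * PV_t at t = 4.5000: 37.653987
  t * PV_t at t = 5.0000: 41.017415
  t * PV_t at t = 5.5000: 44.234467
  t * PV_t at t = 6.0000: 47.309591
  t * PV_t at t = 6.5000: 50.247114
  t * PV_t at t = 7.0000: 5358.176424
Macaulay duration D = 5739.656023 / 878.937512 = 6.530221
Modified duration = D / (1 + y/m) = 6.530221 / (1 + 0.020000) = 6.402177

Answer: Modified duration = 6.4022


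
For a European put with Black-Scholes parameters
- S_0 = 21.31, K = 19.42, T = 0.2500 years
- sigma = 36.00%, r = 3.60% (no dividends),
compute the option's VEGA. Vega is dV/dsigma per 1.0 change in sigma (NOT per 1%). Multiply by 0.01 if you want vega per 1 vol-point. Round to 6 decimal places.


d1 = 0.6559610180; d2 = 0.4759610180
phi(d1) = 0.3217176563; exp(-qT) = 1.0000000000; exp(-rT) = 0.9910403788
Vega = S * exp(-qT) * phi(d1) * sqrt(T) = 21.3100 * 1.0000000000 * 0.3217176563 * 0.5000000000 = 3.427902

Answer: Vega = 3.427902


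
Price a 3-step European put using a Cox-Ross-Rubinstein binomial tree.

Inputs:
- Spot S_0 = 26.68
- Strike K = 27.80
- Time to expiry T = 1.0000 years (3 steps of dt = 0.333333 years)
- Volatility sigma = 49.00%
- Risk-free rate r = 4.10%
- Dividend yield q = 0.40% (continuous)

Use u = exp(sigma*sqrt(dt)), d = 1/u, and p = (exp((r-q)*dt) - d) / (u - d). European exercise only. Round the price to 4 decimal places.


dt = T/N = 0.333333
u = exp(sigma*sqrt(dt)) = 1.326975; d = 1/u = 0.753594
p = (exp((r-q)*dt) - d) / (u - d) = 0.451386
Discount per step: exp(-r*dt) = 0.986426
Stock lattice S(k, i) with i counting down-moves:
  k=0: S(0,0) = 26.6800
  k=1: S(1,0) = 35.4037; S(1,1) = 20.1059
  k=2: S(2,0) = 46.9798; S(2,1) = 26.6800; S(2,2) = 15.1517
  k=3: S(3,0) = 62.3410; S(3,1) = 35.4037; S(3,2) = 20.1059; S(3,3) = 11.4182
Terminal payoffs V(N, i) = max(K - S_T, 0):
  V(3,0) = 0.000000; V(3,1) = 0.000000; V(3,2) = 7.694114; V(3,3) = 16.381791
Backward induction: V(k, i) = exp(-r*dt) * [p * V(k+1, i) + (1-p) * V(k+1, i+1)].
  V(2,0) = exp(-r*dt) * [p*0.000000 + (1-p)*0.000000] = 0.000000
  V(2,1) = exp(-r*dt) * [p*0.000000 + (1-p)*7.694114] = 4.163806
  V(2,2) = exp(-r*dt) * [p*7.694114 + (1-p)*16.381791] = 12.291167
  V(1,0) = exp(-r*dt) * [p*0.000000 + (1-p)*4.163806] = 2.253317
  V(1,1) = exp(-r*dt) * [p*4.163806 + (1-p)*12.291167] = 8.505553
  V(0,0) = exp(-r*dt) * [p*2.253317 + (1-p)*8.505553] = 5.606239

Answer: Price = V(0,0) = 5.6062


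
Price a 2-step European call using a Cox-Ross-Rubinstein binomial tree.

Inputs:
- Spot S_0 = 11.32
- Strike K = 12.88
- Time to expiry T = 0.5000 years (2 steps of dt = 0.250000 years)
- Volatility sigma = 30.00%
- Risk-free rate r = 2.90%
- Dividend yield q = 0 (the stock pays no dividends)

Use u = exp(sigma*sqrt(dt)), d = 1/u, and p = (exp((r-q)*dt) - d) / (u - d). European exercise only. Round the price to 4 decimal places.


dt = T/N = 0.250000
u = exp(sigma*sqrt(dt)) = 1.161834; d = 1/u = 0.860708
p = (exp((r-q)*dt) - d) / (u - d) = 0.486734
Discount per step: exp(-r*dt) = 0.992776
Stock lattice S(k, i) with i counting down-moves:
  k=0: S(0,0) = 11.3200
  k=1: S(1,0) = 13.1520; S(1,1) = 9.7432
  k=2: S(2,0) = 15.2804; S(2,1) = 11.3200; S(2,2) = 8.3861
Terminal payoffs V(N, i) = max(S_T - K, 0):
  V(2,0) = 2.400402; V(2,1) = 0.000000; V(2,2) = 0.000000
Backward induction: V(k, i) = exp(-r*dt) * [p * V(k+1, i) + (1-p) * V(k+1, i+1)].
  V(1,0) = exp(-r*dt) * [p*2.400402 + (1-p)*0.000000] = 1.159917
  V(1,1) = exp(-r*dt) * [p*0.000000 + (1-p)*0.000000] = 0.000000
  V(0,0) = exp(-r*dt) * [p*1.159917 + (1-p)*0.000000] = 0.560493

Answer: Price = V(0,0) = 0.5605
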